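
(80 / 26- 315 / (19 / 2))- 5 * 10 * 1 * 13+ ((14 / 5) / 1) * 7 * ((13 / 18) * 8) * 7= 112.63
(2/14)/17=1/119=0.01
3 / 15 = 1 / 5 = 0.20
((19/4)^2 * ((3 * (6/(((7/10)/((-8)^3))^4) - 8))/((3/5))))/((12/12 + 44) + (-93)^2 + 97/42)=558173949785559717/25055807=22277228978.72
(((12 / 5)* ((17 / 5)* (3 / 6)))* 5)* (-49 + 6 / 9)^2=142970 / 3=47656.67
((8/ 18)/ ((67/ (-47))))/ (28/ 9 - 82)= 94/ 23785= 0.00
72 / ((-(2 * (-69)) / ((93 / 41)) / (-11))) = -12276 / 943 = -13.02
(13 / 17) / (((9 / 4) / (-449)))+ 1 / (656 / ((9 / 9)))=-152.60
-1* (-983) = 983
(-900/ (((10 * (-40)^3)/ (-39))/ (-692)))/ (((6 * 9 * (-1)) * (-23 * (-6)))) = -2249/ 441600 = -0.01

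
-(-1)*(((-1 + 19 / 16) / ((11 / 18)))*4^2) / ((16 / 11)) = 27 / 8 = 3.38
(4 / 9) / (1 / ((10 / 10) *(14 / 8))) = 7 / 9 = 0.78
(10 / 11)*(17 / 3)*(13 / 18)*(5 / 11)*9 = 5525 / 363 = 15.22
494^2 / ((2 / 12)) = 1464216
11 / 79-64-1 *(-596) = 42039 / 79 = 532.14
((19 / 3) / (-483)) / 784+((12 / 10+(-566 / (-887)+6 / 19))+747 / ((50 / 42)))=301362885618841 / 478631941200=629.63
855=855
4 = 4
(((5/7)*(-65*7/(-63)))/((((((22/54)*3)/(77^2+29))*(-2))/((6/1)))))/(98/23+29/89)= -16447.99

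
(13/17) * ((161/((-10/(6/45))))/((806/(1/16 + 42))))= -108353/1264800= -0.09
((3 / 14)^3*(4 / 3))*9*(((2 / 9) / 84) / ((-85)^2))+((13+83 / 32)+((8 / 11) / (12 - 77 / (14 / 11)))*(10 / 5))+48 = 37649046734833 / 592303650400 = 63.56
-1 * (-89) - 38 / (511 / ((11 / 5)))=226977 / 2555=88.84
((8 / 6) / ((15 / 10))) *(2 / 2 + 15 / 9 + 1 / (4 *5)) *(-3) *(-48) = 347.73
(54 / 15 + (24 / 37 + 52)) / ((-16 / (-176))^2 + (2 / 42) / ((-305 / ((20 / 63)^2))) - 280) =-6401760471414 / 31866367791535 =-0.20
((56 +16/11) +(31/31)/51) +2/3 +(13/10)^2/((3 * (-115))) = 125021299/2150500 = 58.14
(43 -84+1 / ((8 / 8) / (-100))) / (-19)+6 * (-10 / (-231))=11237 / 1463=7.68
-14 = -14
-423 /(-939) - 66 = -20517 /313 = -65.55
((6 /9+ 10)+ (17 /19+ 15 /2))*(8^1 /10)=4346 /285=15.25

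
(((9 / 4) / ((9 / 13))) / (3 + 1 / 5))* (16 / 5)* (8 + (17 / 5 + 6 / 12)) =1547 / 40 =38.68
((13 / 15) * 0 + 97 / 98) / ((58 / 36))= 873 / 1421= 0.61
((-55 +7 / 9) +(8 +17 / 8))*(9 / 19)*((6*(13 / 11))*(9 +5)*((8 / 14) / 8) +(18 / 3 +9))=-771525 / 1672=-461.44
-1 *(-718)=718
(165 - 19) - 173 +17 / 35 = -928 / 35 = -26.51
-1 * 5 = -5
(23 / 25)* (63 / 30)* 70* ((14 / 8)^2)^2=1268.40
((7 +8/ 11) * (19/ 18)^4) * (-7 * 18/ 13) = -77540995/ 833976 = -92.98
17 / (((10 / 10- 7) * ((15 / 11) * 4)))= -187 / 360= -0.52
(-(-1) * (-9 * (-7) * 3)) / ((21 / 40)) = 360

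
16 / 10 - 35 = -167 / 5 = -33.40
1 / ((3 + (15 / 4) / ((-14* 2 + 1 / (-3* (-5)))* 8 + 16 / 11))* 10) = 73264 / 2185545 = 0.03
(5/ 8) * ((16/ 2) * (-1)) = -5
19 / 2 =9.50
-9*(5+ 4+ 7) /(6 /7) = -168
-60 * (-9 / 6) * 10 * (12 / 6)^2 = 3600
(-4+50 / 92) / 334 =-159 / 15364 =-0.01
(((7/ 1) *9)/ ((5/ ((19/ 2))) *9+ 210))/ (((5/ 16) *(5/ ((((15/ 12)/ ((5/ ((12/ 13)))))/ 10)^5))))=96957/ 78899762500000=0.00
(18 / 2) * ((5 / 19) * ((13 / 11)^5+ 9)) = 26.78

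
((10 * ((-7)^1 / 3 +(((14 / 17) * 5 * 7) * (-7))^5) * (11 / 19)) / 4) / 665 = -2238136140417318427 / 3075410262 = -727752055.74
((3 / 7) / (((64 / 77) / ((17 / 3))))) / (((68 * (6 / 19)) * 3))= 209 / 4608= 0.05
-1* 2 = -2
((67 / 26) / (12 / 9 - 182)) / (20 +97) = -67 / 549588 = -0.00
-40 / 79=-0.51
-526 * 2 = -1052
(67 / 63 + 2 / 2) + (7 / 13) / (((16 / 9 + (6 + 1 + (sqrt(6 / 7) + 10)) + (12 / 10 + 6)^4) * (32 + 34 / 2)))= 2741186769353958505 / 1328418666345096963 - 31640625 * sqrt(42) / 147602074038344107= 2.06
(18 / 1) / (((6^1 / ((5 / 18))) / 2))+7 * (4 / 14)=3.67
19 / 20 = 0.95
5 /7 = 0.71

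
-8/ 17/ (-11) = 8/ 187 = 0.04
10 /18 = 5 /9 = 0.56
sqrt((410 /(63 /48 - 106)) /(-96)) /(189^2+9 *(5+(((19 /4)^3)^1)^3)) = 0.00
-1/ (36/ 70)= -35/ 18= -1.94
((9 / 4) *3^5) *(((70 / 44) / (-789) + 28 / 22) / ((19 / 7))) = 112556871 / 439736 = 255.96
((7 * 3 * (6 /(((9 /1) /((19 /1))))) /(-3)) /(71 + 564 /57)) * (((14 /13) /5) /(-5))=70756 /1498575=0.05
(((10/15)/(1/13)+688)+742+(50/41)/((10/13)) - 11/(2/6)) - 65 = 1342.25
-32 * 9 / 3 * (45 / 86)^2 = -48600 / 1849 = -26.28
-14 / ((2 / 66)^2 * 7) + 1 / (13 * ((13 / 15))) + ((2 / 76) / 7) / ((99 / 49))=-1384666871 / 635778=-2177.91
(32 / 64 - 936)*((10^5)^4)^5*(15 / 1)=-140325000000000000000000000000000000000000000000000000000000000000000000000000000000000000000000000000000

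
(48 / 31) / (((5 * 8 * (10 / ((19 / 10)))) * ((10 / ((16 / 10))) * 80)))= 57 / 3875000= 0.00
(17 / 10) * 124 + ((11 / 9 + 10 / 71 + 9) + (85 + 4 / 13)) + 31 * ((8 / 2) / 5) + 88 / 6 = 14368511 / 41535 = 345.94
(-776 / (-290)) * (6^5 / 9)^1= 335232 / 145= 2311.94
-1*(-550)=550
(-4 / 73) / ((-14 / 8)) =16 / 511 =0.03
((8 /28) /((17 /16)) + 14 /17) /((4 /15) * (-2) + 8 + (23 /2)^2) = 7800 /997577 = 0.01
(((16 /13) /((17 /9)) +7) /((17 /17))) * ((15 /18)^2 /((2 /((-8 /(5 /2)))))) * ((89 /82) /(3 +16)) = -39605 /81549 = -0.49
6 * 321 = 1926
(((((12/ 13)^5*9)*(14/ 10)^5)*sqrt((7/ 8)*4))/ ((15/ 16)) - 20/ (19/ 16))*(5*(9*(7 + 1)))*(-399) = 2419200 - 2883454243504128*sqrt(14)/ 1160290625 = -6879244.40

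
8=8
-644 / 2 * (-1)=322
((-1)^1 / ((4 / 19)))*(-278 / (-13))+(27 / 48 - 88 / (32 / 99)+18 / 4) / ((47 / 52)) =-970729 / 2444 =-397.19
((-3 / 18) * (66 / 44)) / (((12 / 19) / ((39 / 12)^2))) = -3211 / 768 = -4.18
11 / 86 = 0.13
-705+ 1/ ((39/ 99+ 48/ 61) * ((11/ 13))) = -1673406/ 2377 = -704.00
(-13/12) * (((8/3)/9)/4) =-13/162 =-0.08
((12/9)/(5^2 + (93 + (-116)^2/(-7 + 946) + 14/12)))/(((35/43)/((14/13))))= 215344/16295955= 0.01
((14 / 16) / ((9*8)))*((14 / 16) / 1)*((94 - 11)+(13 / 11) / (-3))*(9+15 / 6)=10.10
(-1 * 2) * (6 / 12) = -1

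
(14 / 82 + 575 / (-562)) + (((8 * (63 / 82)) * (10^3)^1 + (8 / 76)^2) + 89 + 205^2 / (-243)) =6061.56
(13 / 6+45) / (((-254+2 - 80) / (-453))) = 42733 / 664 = 64.36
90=90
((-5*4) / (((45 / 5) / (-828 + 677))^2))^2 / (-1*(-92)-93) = -207954240400 / 6561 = -31695509.89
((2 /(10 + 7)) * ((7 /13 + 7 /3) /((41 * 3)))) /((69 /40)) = 8960 /5626881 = 0.00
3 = 3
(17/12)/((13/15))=85/52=1.63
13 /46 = 0.28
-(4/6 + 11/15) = -7/5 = -1.40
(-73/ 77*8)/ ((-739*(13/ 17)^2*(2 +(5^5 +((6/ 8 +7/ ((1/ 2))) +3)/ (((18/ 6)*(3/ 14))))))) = 3037968/ 546059795281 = 0.00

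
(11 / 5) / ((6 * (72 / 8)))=11 / 270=0.04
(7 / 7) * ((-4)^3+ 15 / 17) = -1073 / 17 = -63.12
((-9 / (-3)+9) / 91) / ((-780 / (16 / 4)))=-4 / 5915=-0.00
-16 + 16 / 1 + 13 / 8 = 13 / 8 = 1.62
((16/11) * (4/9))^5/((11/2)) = 2147483648/104608905489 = 0.02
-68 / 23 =-2.96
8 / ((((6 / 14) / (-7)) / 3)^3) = -941192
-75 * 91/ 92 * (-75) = 5563.86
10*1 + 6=16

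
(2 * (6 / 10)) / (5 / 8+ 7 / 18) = 432 / 365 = 1.18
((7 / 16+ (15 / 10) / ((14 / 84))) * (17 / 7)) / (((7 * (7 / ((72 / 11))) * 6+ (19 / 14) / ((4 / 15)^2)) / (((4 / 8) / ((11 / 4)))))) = 30804 / 473099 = 0.07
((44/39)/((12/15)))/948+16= 591607/36972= 16.00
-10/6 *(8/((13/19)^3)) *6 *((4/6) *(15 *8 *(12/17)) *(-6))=3160627200/37349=84624.15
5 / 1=5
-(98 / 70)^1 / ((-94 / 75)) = 105 / 94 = 1.12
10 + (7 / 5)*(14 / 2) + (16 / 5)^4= 77911 / 625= 124.66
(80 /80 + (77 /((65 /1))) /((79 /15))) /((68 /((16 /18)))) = 148 /9243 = 0.02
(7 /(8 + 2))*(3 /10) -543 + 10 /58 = -1573591 /2900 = -542.62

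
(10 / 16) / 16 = 5 / 128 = 0.04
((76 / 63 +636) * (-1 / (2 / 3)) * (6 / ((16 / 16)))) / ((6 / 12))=-80288 / 7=-11469.71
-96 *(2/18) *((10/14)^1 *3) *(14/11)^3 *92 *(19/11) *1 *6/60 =-10963456/14641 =-748.82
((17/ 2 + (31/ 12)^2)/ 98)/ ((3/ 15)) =10925/ 14112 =0.77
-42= -42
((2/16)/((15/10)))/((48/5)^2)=25/27648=0.00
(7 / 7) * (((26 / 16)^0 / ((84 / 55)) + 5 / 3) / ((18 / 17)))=1105 / 504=2.19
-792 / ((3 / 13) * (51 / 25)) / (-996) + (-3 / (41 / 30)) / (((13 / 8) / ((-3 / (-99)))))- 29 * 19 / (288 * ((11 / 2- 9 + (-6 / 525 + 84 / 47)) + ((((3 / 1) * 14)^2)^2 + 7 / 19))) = 146887759178426896115 / 89121507357290131152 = 1.65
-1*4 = -4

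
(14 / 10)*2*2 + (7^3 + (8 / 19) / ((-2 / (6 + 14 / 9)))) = 296693 / 855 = 347.01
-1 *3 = -3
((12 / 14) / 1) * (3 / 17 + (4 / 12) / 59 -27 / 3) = -53066 / 7021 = -7.56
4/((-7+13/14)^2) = 784/7225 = 0.11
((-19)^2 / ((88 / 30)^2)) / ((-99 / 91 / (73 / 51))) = -59953075 / 1086096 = -55.20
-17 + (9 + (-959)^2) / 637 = 908861 / 637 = 1426.78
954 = 954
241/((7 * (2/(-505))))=-121705/14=-8693.21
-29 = -29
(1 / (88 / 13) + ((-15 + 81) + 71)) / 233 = 12069 / 20504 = 0.59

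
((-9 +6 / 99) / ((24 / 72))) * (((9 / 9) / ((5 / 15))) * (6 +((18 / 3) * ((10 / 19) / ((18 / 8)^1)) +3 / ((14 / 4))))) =-972320 / 1463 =-664.61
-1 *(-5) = 5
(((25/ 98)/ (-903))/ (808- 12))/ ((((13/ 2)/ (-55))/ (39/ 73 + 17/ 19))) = 1362625/ 317531427486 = 0.00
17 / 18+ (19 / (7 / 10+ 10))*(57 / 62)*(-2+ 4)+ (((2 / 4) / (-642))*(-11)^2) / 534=89469373 / 21255336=4.21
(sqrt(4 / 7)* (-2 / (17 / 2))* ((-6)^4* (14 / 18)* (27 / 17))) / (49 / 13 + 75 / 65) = -6318* sqrt(7) / 289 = -57.84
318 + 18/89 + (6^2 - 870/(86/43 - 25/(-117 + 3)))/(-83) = 602708088/1868911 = 322.49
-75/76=-0.99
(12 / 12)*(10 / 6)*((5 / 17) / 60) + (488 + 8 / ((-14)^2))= 14635613 / 29988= 488.05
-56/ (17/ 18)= -1008/ 17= -59.29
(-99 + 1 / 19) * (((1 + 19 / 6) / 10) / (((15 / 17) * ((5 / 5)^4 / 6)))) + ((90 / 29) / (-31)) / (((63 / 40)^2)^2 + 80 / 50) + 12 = -272958259802944 / 1017120308523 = -268.36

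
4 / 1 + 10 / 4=13 / 2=6.50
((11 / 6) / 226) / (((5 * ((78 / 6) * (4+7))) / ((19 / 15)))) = 19 / 1322100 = 0.00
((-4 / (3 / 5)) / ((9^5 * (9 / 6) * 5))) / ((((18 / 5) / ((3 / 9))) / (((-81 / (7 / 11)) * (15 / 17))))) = 0.00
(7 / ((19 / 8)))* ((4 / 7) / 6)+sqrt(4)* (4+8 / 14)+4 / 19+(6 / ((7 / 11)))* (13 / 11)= 20.78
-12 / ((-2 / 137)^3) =7714059 / 2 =3857029.50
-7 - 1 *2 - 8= -17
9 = 9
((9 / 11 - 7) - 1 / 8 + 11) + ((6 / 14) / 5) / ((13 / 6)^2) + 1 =2972919 / 520520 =5.71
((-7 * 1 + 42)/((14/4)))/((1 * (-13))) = -10/13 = -0.77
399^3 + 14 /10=63521200.40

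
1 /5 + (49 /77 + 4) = 266 /55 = 4.84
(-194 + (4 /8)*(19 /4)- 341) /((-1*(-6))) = -4261 /48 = -88.77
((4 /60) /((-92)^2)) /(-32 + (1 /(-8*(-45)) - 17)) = -3 /18662062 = -0.00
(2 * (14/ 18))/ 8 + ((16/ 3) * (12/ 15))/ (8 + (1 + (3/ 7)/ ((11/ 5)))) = 777/ 1180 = 0.66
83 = 83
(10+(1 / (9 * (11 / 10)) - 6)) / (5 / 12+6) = 232 / 363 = 0.64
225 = 225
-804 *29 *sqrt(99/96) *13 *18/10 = -681993 *sqrt(66)/10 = -554053.73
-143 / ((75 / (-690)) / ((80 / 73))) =105248 / 73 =1441.75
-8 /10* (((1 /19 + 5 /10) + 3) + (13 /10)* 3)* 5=-2832 /95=-29.81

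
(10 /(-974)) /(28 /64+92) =-80 /720273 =-0.00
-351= -351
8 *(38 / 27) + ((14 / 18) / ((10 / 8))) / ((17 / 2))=26008 / 2295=11.33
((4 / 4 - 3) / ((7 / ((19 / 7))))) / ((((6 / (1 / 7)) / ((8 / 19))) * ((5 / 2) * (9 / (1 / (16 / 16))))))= -0.00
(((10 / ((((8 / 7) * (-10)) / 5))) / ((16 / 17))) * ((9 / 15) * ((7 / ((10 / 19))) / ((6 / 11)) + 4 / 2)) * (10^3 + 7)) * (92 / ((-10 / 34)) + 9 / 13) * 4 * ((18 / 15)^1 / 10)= 11545066285179 / 1040000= 11101025.27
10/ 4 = 5/ 2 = 2.50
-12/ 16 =-3/ 4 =-0.75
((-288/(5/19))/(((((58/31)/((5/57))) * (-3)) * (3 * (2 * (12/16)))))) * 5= 4960/261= 19.00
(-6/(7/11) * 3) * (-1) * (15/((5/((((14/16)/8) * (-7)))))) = -64.97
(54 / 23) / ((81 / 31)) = 62 / 69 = 0.90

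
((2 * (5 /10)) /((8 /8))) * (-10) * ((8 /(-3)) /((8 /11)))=110 /3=36.67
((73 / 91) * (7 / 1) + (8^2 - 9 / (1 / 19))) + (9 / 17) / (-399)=-2980037 / 29393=-101.39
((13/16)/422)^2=169/45589504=0.00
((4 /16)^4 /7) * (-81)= -81 /1792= -0.05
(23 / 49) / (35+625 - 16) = 1 / 1372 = 0.00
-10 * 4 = -40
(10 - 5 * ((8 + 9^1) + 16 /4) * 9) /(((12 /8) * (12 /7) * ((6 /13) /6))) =-85085 /18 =-4726.94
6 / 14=0.43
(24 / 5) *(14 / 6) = 56 / 5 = 11.20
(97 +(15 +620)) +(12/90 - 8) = 10862/15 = 724.13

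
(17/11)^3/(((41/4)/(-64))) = -1257728/54571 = -23.05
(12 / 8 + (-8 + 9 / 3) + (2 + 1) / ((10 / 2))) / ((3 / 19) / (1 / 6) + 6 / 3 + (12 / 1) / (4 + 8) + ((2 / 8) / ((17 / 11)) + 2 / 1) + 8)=-18734 / 91145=-0.21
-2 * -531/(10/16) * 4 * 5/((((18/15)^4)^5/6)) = 5626678466796875/1057916215296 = 5318.64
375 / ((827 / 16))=6000 / 827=7.26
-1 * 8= -8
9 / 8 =1.12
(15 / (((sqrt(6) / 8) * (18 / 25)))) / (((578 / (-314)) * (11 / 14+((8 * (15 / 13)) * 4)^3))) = -1207251500 * sqrt(6) / 4027159946367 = -0.00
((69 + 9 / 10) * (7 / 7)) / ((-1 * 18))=-233 / 60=-3.88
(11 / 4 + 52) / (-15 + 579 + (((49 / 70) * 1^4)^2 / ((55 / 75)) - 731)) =-12045 / 36593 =-0.33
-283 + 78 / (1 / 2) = -127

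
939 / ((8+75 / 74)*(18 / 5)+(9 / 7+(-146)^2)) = 1216005 / 27647906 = 0.04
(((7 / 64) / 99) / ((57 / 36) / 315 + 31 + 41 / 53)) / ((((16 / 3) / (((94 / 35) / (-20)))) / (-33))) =470799 / 16298309120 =0.00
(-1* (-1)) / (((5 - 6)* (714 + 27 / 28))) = -28 / 20019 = -0.00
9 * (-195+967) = 6948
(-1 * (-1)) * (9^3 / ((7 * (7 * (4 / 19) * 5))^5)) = 1805076171 / 903920796800000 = 0.00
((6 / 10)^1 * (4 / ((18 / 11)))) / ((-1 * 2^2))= -11 / 30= -0.37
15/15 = 1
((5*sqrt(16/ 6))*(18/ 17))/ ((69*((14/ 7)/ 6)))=60*sqrt(6)/ 391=0.38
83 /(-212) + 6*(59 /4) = 18679 /212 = 88.11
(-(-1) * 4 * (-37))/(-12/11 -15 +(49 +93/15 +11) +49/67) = -545380/187347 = -2.91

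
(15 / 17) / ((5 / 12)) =36 / 17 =2.12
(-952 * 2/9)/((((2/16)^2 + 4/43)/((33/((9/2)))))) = -115275776/8073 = -14279.17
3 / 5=0.60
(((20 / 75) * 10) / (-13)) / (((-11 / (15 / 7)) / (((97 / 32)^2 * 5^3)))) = 5880625 / 128128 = 45.90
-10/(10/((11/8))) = -1.38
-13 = -13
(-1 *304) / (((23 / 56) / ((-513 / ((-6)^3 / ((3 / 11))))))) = -121296 / 253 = -479.43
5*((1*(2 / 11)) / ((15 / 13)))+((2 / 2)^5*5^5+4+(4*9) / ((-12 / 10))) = 3099.79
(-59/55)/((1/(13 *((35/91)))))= -59/11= -5.36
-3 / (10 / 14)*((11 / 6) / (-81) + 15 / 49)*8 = -27004 / 2835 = -9.53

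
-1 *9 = -9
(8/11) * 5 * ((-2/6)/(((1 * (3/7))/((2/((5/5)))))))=-560/99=-5.66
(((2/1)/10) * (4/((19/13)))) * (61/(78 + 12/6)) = 793/1900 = 0.42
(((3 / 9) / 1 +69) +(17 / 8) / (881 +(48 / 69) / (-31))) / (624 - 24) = 0.12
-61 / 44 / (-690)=61 / 30360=0.00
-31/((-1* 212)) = 31/212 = 0.15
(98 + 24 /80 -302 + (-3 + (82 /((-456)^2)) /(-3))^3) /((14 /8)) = -5000219547548309467 /37929126941614080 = -131.83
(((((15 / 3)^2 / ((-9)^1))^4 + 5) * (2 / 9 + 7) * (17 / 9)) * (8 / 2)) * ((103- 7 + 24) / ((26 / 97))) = 279294428000 / 177147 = 1576625.22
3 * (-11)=-33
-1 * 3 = -3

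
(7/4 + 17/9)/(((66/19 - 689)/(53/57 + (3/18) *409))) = -1031887/2813400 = -0.37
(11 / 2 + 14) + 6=51 / 2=25.50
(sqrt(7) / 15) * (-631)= -631 * sqrt(7) / 15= -111.30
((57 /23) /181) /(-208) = -57 /865904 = -0.00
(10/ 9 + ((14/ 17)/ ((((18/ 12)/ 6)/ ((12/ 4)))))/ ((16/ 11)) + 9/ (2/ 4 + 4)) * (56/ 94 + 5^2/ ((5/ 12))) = 4316144/ 7191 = 600.21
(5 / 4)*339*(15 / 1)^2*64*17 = 103734000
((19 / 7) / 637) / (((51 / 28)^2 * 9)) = 304 / 2130219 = 0.00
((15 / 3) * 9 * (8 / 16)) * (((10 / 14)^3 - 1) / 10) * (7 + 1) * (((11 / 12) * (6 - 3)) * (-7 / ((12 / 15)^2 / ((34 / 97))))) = 4586175 / 38024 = 120.61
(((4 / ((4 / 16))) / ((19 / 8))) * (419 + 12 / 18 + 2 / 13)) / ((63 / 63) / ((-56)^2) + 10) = 282.82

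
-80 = -80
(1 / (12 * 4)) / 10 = 1 / 480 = 0.00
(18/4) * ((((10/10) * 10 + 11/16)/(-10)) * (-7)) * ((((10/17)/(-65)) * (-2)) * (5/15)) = 3591/17680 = 0.20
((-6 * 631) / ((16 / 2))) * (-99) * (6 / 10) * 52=7308873 / 5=1461774.60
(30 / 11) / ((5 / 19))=114 / 11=10.36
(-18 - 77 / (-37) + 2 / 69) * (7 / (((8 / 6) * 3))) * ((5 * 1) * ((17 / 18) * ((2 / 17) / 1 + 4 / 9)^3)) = -112887616415 / 4840817337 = -23.32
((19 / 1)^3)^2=47045881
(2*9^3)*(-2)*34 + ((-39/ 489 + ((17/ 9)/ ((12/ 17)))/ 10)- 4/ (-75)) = -87266336521/ 880200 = -99143.76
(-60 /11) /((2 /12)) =-360 /11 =-32.73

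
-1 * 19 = -19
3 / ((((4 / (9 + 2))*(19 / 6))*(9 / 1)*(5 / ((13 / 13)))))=11 / 190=0.06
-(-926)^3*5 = 3970113880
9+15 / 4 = 51 / 4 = 12.75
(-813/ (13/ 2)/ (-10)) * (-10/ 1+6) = -50.03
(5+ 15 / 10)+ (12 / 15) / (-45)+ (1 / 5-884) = -394793 / 450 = -877.32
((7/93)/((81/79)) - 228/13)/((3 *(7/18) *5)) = -684134/228501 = -2.99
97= 97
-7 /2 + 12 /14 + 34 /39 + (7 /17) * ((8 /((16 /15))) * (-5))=-79882 /4641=-17.21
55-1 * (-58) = 113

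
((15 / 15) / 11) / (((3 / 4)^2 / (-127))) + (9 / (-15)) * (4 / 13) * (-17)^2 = -475412 / 6435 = -73.88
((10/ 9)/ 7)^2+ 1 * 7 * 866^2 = 5249692.03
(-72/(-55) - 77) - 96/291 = -405571/5335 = -76.02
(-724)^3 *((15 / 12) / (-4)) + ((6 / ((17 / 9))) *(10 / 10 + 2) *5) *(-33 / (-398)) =401206289425 / 3383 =118594823.95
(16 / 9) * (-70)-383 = -507.44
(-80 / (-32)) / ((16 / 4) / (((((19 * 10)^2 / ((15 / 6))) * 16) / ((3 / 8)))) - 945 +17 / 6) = -3465600 / 1306069111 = -0.00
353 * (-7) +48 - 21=-2444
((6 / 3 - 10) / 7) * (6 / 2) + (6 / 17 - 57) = -7149 / 119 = -60.08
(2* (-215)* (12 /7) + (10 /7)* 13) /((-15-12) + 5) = 2515 /77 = 32.66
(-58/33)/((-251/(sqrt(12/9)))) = 116 * sqrt(3)/24849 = 0.01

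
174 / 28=87 / 14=6.21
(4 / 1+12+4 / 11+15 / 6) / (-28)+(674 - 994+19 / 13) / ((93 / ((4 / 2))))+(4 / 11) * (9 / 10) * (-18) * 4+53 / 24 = -26884601 / 930930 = -28.88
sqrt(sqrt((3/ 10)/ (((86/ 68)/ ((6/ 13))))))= 2795^(3/ 4) *sqrt(3) *34^(1/ 4)/ 2795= 0.58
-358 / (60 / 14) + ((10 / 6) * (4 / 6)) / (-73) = -274457 / 3285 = -83.55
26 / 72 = 13 / 36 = 0.36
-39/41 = -0.95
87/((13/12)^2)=12528/169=74.13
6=6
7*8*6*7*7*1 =16464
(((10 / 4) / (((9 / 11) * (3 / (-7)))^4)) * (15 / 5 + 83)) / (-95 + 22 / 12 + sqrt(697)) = -8449736465170 / 50910099183 - 30231615260 * sqrt(697) / 16970033061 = -213.01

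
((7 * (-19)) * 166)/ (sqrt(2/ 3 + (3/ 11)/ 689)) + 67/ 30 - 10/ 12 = -27030.49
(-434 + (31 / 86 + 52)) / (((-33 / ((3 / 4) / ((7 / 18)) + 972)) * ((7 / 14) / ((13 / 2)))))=1939228785 / 13244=146423.19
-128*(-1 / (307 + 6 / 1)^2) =128 / 97969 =0.00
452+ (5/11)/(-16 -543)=2779343/6149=452.00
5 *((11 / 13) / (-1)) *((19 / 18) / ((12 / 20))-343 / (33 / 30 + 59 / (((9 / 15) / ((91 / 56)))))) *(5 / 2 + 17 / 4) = 21366125 / 2007928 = 10.64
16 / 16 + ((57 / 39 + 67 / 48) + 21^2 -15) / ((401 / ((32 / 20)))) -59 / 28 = 1322453 / 2189460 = 0.60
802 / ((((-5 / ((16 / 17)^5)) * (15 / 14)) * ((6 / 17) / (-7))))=41206939648 / 18792225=2192.77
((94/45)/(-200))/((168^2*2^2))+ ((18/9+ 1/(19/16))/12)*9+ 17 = 184669631107/9652608000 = 19.13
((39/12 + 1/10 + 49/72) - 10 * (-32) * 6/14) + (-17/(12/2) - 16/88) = 138.16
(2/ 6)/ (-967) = -1/ 2901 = -0.00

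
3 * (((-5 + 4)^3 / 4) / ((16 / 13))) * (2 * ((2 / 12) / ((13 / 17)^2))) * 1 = -289 / 832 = -0.35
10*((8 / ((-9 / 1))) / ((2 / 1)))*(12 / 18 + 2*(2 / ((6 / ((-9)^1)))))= 640 / 27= 23.70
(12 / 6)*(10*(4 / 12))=20 / 3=6.67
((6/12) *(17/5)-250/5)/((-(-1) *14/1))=-3.45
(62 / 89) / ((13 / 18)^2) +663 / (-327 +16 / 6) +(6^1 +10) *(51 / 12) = 984801799 / 14634893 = 67.29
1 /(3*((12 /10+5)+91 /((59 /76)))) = 295 /109227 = 0.00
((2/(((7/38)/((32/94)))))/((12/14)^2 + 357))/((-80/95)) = -10108/823863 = -0.01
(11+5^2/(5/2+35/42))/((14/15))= 555/28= 19.82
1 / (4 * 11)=1 / 44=0.02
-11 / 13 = -0.85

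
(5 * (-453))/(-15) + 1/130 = 19631/130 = 151.01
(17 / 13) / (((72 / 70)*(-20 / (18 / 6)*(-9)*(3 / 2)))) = 119 / 8424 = 0.01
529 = 529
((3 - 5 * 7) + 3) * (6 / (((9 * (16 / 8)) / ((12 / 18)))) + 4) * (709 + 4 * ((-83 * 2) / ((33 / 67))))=23242282 / 297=78256.84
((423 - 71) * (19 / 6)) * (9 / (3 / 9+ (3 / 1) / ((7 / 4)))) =210672 / 43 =4899.35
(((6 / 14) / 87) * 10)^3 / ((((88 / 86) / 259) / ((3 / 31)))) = 0.00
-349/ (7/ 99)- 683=-39332/ 7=-5618.86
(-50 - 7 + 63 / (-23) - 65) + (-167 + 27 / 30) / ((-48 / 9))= -344431 / 3680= -93.60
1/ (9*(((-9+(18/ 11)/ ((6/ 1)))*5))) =-0.00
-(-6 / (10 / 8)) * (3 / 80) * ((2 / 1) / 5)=9 / 125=0.07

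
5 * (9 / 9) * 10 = 50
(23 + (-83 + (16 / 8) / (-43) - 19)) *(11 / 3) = -12463 / 43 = -289.84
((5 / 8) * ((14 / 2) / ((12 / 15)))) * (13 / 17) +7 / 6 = 8729 / 1632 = 5.35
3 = 3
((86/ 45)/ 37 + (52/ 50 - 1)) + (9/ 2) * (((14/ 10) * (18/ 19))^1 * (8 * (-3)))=-22642823/ 158175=-143.15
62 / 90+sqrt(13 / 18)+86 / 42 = sqrt(26) / 6+862 / 315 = 3.59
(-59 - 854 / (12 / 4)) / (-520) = 0.66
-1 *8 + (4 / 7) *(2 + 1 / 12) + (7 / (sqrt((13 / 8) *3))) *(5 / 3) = -143 / 21 + 70 *sqrt(78) / 117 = -1.53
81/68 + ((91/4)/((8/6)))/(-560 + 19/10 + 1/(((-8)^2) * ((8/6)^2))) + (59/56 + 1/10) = 31475909147/13601352520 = 2.31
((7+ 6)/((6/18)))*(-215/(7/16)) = -134160/7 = -19165.71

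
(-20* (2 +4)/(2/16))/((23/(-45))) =43200/23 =1878.26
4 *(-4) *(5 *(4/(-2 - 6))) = 40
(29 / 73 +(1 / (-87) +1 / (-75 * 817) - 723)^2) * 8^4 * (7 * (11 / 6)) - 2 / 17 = 11964156448326953369487038 / 435403491880625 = 27478319929.52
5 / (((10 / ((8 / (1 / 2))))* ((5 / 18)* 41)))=144 / 205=0.70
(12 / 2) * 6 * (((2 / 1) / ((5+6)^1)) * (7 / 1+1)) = 576 / 11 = 52.36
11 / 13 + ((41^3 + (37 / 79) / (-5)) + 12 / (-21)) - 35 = 68886.18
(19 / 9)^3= 6859 / 729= 9.41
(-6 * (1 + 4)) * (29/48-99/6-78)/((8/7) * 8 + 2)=157745/624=252.80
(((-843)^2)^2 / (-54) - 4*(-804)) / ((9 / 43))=-268098007211 / 6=-44683001201.83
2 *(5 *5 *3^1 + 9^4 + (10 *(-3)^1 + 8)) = 13228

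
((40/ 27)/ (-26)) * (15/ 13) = -100/ 1521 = -0.07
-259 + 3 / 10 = -2587 / 10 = -258.70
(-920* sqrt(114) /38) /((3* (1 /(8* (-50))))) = 184000* sqrt(114) /57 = 34466.36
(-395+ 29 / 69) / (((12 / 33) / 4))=-299486 / 69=-4340.38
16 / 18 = 8 / 9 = 0.89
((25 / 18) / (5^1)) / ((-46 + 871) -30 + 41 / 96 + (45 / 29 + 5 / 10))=2320 / 6660543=0.00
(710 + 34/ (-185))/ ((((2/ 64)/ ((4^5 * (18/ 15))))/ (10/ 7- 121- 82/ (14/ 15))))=-37487410937856/ 6475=-5789561534.80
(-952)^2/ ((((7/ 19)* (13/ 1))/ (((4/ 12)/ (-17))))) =-144704/ 39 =-3710.36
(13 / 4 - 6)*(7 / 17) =-77 / 68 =-1.13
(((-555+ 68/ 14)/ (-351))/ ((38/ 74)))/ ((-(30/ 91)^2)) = -12966317/ 461700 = -28.08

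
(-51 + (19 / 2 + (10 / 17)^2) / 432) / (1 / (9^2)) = -38186415 / 9248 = -4129.15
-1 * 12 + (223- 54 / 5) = 1001 / 5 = 200.20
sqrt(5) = 2.24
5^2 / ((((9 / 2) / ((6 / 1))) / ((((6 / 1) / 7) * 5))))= 1000 / 7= 142.86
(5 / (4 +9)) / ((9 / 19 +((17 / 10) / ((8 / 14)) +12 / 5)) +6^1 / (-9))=2280 / 30719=0.07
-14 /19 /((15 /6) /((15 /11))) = -84 /209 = -0.40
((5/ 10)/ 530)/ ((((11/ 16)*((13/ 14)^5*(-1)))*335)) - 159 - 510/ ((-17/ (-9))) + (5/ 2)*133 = -69977345389817/ 725153793650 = -96.50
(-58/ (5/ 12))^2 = 484416/ 25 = 19376.64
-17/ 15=-1.13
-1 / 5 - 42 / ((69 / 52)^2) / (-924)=-45611 / 261855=-0.17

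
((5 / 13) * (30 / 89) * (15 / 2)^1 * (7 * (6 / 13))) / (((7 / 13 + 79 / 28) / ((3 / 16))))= 496125 / 2830022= 0.18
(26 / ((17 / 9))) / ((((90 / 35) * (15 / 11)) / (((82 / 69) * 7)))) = 32.66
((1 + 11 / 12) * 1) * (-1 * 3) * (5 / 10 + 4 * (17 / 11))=-3381 / 88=-38.42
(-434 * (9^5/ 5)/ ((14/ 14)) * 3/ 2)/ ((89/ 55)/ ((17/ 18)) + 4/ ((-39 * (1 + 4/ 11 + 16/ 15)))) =-37473380013069/ 8145526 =-4600486.21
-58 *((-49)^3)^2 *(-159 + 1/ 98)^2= -40585693674190469/ 2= -20292846837095234.50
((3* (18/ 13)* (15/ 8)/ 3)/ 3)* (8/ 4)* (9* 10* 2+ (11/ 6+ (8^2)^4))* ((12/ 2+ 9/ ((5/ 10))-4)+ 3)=34729213515/ 52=667869490.67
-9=-9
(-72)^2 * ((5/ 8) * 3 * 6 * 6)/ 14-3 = 174939/ 7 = 24991.29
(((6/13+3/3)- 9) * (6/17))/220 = -147/12155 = -0.01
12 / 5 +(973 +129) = 5522 / 5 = 1104.40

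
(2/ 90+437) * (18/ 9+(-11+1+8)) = 0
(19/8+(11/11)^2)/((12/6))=27/16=1.69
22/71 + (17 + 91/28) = 5839/284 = 20.56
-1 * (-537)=537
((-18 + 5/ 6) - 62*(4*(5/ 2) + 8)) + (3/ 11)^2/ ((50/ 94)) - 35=-21199687/ 18150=-1168.03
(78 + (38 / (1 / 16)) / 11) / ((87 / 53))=77698 / 957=81.19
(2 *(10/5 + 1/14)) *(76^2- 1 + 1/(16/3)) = 2679687/112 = 23925.78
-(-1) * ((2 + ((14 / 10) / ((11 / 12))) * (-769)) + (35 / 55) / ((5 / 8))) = -12886 / 11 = -1171.45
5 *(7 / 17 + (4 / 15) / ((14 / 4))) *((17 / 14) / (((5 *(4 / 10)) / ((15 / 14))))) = 1.59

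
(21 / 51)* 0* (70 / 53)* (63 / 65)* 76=0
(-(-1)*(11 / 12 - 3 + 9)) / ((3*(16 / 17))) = 1411 / 576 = 2.45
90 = 90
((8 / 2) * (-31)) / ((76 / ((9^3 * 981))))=-22169619 / 19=-1166822.05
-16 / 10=-8 / 5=-1.60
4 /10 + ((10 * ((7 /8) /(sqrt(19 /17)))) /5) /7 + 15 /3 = sqrt(323) /76 + 27 /5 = 5.64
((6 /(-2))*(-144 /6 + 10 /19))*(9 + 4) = 17394 /19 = 915.47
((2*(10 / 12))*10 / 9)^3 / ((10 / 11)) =6.99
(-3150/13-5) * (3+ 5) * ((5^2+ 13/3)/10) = -226336/39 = -5803.49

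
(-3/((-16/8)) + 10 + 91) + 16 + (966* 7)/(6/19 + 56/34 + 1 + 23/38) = 9282789/4610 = 2013.62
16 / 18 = 8 / 9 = 0.89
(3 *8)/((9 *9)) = 8/27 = 0.30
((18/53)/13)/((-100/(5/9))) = -1/6890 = -0.00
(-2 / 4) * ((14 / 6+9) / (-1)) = 17 / 3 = 5.67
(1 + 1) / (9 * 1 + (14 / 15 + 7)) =15 / 127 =0.12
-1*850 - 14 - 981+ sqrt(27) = -1845+ 3*sqrt(3) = -1839.80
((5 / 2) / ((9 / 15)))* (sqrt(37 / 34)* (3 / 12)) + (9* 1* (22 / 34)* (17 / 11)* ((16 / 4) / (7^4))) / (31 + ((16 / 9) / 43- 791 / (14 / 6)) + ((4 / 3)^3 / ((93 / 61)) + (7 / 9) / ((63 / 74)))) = -647838 / 13199379851 + 25* sqrt(1258) / 816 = 1.09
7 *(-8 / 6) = -28 / 3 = -9.33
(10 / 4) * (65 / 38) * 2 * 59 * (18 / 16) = 172575 / 304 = 567.68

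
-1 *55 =-55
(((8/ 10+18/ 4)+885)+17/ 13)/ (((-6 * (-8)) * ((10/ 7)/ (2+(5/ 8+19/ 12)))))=81947663/ 1497600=54.72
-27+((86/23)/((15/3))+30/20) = -5693/230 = -24.75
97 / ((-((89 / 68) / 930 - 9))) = 10.78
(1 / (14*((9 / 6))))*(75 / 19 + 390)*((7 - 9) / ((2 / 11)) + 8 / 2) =-2495 / 19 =-131.32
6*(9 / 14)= 27 / 7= 3.86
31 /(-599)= -31 /599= -0.05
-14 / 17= -0.82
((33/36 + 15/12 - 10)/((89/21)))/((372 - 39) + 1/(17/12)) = -5593/1009794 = -0.01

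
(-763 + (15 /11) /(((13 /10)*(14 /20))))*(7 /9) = -762263 /1287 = -592.28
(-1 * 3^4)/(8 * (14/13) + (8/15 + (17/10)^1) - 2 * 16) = 31590/8249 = 3.83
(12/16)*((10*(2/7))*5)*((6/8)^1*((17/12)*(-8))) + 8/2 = -1219/14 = -87.07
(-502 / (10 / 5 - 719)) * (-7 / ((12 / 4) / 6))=-9.80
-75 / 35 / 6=-5 / 14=-0.36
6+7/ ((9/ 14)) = 16.89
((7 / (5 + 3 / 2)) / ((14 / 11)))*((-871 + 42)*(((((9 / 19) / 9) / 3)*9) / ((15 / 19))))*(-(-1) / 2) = -9119 / 130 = -70.15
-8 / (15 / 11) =-88 / 15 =-5.87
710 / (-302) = -355 / 151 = -2.35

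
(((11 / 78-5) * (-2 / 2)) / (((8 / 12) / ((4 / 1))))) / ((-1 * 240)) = -379 / 3120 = -0.12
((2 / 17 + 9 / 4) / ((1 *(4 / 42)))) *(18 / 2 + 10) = 64239 / 136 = 472.35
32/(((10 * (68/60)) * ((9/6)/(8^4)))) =131072/17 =7710.12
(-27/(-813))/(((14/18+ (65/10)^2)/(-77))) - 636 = -267004392/419779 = -636.06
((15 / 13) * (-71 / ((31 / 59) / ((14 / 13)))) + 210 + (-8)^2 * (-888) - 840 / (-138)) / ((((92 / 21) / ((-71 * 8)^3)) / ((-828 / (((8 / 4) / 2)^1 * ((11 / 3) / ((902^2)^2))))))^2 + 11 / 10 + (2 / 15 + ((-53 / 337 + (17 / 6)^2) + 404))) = -450737658448195273033421662103013501982603382349040189440 / 3279128492811289374873720669041745502169309582942935813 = -137.46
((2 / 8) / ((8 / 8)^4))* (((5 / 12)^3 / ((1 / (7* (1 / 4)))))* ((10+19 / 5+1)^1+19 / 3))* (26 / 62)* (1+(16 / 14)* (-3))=-1751425 / 2571264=-0.68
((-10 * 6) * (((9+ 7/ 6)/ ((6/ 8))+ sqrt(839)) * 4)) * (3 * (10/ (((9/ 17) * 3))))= -13600 * sqrt(839)/ 3 - 1659200/ 27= -192762.10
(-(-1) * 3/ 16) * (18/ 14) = 27/ 112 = 0.24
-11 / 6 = -1.83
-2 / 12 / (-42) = 1 / 252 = 0.00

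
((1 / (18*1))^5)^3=1 / 6746640616477458432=0.00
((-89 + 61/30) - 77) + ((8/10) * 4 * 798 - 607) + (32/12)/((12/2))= 160477/90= 1783.08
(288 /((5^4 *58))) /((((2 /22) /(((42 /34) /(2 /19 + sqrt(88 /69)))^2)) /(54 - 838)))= -27320765423789376 /324680615718125 + 129595442030208 *sqrt(1518) /324680615718125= -68.60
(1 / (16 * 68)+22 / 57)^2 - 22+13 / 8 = -77786265167 / 3845984256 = -20.23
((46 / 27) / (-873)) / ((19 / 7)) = -322 / 447849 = -0.00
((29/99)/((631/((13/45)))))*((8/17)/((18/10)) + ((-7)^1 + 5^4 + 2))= 7155460/86019813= 0.08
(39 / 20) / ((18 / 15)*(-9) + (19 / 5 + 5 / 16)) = -156 / 535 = -0.29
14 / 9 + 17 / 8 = 3.68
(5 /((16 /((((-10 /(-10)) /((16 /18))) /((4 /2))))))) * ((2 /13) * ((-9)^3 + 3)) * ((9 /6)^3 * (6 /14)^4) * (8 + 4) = -107173935 /3995264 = -26.83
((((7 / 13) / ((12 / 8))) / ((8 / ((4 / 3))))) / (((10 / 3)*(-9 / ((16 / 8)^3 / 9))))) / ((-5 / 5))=28 / 15795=0.00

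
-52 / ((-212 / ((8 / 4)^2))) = 52 / 53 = 0.98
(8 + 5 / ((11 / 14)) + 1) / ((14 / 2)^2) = 169 / 539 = 0.31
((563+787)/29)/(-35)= -270/203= -1.33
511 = 511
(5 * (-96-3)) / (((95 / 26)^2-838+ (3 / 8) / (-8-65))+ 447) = 16284840 / 12424331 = 1.31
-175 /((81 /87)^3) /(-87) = 147175 /59049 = 2.49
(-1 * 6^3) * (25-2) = -4968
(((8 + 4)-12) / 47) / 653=0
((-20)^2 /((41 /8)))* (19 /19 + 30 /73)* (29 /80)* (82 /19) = 238960 /1387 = 172.29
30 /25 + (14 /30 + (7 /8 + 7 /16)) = 143 /48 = 2.98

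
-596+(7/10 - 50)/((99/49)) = -614197/990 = -620.40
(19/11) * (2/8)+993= 43711/44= 993.43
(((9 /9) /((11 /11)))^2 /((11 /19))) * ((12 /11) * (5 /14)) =570 /847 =0.67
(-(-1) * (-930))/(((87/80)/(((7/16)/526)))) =-5425/7627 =-0.71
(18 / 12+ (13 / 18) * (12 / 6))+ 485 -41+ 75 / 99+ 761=239323 / 198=1208.70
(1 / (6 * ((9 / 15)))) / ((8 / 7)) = 35 / 144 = 0.24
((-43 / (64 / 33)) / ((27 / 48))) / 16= -2.46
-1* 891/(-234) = 99/26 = 3.81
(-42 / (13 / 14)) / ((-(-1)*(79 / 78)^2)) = -275184 / 6241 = -44.09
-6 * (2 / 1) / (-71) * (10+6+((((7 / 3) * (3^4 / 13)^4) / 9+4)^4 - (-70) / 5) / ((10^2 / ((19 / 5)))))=921010958544275139835454482743 / 5905572406500721088875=155956255.41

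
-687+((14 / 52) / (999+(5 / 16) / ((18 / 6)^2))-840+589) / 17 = -22311401986 / 31793281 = -701.76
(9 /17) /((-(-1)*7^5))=9 /285719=0.00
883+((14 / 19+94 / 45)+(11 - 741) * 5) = -2363369 / 855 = -2764.17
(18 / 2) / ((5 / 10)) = 18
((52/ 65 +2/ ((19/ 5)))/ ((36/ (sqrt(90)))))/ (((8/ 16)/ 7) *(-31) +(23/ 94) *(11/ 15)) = -20727 *sqrt(10)/ 381596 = -0.17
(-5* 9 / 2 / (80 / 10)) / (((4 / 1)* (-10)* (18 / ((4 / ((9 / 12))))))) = 0.02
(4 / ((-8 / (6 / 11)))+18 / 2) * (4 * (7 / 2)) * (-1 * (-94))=126336 / 11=11485.09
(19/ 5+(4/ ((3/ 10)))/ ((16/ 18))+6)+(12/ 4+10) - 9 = 144/ 5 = 28.80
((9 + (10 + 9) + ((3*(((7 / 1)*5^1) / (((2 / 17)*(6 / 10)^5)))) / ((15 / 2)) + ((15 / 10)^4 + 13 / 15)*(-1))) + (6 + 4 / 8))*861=1342230.66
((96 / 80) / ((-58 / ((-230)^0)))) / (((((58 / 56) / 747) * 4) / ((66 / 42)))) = -24651 / 4205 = -5.86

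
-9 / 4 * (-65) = 585 / 4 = 146.25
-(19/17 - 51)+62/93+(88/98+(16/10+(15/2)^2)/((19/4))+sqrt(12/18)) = sqrt(6)/3+15105113/237405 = 64.44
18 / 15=6 / 5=1.20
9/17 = 0.53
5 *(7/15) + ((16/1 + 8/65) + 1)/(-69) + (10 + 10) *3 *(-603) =-162257948/4485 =-36177.91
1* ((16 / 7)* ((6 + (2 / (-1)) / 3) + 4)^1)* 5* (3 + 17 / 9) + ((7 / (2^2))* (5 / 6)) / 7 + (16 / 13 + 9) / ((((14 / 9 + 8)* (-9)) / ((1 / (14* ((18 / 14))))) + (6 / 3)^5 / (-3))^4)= 12506029370488848433 / 23972155513383168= 521.69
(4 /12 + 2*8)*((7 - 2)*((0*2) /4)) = 0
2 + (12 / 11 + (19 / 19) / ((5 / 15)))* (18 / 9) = 112 / 11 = 10.18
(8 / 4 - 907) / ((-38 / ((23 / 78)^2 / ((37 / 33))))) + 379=380.85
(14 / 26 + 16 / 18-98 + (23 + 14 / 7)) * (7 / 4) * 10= -146545 / 117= -1252.52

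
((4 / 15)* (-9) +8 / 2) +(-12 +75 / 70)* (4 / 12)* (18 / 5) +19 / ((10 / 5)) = -141 / 70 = -2.01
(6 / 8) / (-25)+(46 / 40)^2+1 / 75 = 1567 / 1200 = 1.31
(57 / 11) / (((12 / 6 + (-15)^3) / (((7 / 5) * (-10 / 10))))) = 399 / 185515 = 0.00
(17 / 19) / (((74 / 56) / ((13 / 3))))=6188 / 2109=2.93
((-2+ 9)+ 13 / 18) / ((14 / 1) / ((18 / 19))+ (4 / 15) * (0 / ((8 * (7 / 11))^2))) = 139 / 266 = 0.52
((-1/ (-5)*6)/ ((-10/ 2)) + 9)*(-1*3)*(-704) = 462528/ 25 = 18501.12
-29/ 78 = -0.37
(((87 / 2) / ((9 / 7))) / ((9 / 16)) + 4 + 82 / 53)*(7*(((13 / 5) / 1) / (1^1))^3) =289155958 / 35775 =8082.63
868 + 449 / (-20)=16911 / 20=845.55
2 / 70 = 1 / 35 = 0.03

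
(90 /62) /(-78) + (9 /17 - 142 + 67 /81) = -156115451 /1109862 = -140.66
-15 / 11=-1.36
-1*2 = -2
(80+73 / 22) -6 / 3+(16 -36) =1349 / 22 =61.32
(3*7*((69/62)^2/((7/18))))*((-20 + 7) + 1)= -771282/961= -802.58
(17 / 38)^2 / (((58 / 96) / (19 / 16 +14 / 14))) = 30345 / 41876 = 0.72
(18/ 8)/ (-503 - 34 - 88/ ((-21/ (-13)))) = -189/ 49684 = -0.00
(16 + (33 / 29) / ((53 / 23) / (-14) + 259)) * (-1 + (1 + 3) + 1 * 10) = 502875178 / 2417005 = 208.06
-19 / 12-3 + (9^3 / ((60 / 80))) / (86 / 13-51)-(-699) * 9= 43375517 / 6924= 6264.52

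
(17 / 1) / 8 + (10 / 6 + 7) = 10.79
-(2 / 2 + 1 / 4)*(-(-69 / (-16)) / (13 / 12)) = 1035 / 208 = 4.98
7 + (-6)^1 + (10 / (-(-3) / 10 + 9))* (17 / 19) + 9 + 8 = 33506 / 1767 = 18.96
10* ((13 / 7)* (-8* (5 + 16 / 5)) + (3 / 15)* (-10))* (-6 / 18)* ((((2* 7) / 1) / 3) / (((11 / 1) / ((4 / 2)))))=3152 / 9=350.22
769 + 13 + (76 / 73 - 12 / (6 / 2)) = 56870 / 73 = 779.04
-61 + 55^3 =166314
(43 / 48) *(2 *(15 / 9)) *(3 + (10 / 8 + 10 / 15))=12685 / 864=14.68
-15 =-15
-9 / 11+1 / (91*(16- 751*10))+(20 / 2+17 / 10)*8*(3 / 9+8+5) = 9355726915 / 7501494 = 1247.18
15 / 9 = 5 / 3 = 1.67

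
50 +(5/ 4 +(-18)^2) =1501/ 4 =375.25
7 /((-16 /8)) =-7 /2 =-3.50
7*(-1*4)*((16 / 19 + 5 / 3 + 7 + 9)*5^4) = -18462500 / 57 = -323903.51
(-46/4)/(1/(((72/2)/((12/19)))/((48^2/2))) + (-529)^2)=-437/10634726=-0.00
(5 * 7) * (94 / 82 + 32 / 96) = 6370 / 123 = 51.79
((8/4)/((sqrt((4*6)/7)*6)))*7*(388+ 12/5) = 3416*sqrt(42)/45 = 491.96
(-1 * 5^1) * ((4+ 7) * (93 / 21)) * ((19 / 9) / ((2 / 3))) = -32395 / 42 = -771.31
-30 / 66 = -5 / 11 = -0.45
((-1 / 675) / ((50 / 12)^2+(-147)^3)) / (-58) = -2 / 248720391525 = -0.00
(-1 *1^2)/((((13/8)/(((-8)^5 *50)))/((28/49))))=52428800/91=576140.66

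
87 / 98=0.89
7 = 7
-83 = -83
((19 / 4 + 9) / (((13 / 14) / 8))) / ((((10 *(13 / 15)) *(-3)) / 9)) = -6930 / 169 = -41.01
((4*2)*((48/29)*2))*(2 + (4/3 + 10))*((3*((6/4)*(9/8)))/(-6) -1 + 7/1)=52800/29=1820.69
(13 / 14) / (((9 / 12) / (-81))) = -702 / 7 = -100.29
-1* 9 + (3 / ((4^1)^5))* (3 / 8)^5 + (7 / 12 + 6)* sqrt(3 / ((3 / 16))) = 1744832651 / 100663296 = 17.33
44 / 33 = 4 / 3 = 1.33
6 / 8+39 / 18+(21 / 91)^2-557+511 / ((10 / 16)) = 2672599 / 10140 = 263.57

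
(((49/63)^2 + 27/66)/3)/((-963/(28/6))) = -0.00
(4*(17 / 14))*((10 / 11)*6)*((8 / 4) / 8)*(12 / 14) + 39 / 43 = 152601 / 23177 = 6.58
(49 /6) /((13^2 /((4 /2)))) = 49 /507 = 0.10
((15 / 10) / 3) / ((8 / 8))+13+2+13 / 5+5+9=321 / 10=32.10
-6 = -6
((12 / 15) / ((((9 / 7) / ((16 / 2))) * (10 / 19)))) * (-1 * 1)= -2128 / 225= -9.46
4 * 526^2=1106704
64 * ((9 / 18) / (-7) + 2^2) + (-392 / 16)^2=23847 / 28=851.68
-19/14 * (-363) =6897/14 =492.64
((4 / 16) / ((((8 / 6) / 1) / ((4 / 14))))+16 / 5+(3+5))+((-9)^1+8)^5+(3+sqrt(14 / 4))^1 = sqrt(14) / 2+3711 / 280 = 15.12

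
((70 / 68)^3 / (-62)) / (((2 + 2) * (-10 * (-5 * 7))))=-245 / 19494784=-0.00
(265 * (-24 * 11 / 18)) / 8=-2915 / 6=-485.83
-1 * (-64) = 64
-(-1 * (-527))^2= -277729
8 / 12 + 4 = 4.67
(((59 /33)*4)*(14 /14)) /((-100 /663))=-13039 /275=-47.41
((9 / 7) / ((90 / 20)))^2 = 4 / 49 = 0.08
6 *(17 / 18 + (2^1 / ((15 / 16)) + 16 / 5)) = 113 / 3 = 37.67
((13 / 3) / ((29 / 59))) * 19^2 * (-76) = -21043412 / 87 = -241878.30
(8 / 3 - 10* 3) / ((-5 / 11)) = 902 / 15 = 60.13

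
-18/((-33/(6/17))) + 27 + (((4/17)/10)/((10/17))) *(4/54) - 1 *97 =-8811076/126225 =-69.80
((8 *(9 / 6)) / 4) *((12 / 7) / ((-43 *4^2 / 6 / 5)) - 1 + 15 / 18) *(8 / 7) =-1744 / 2107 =-0.83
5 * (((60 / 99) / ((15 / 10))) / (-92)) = -50 / 2277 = -0.02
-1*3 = -3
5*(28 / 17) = 140 / 17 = 8.24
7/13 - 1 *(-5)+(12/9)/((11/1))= 2428/429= 5.66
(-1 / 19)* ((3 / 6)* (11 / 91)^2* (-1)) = 121 / 314678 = 0.00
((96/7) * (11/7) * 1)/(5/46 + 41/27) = 1311552/99029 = 13.24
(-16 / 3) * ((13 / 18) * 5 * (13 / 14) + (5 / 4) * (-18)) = 19300 / 189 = 102.12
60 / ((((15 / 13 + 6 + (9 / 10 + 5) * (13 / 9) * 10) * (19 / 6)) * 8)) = 0.03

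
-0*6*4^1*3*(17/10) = 0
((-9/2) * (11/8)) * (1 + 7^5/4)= -1664289/64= -26004.52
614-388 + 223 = 449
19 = 19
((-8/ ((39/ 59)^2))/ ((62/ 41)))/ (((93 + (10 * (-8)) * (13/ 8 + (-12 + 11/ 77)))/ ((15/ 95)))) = -0.00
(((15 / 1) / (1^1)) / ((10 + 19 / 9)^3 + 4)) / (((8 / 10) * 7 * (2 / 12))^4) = 110716875 / 9972371024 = 0.01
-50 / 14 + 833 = 829.43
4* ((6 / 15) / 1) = 8 / 5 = 1.60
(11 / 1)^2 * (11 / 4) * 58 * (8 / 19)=154396 / 19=8126.11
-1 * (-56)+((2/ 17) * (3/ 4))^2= 64745/ 1156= 56.01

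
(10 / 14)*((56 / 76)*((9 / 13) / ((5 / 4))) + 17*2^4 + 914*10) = 6723.15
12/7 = 1.71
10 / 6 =5 / 3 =1.67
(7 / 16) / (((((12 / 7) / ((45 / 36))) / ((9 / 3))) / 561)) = 137445 / 256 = 536.89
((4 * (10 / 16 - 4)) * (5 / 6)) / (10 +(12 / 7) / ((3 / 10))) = -63 / 88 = -0.72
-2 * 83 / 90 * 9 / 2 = -83 / 10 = -8.30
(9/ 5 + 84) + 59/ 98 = 42337/ 490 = 86.40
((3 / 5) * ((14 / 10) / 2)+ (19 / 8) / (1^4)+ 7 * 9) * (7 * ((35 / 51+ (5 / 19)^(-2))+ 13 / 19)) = 35280108017 / 4845000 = 7281.76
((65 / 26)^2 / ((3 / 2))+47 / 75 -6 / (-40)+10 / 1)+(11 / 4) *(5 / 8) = 39989 / 2400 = 16.66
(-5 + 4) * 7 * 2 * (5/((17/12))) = -840/17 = -49.41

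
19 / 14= 1.36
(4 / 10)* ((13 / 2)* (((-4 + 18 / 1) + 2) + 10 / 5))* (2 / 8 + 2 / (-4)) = -117 / 10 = -11.70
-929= -929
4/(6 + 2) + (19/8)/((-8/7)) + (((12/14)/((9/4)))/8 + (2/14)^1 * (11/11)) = -1865/1344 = -1.39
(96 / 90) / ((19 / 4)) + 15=4339 / 285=15.22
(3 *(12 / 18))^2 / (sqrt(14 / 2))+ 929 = 4 *sqrt(7) / 7+ 929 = 930.51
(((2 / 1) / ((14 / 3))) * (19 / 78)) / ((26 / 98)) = 133 / 338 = 0.39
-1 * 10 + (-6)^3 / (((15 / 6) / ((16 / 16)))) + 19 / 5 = -463 / 5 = -92.60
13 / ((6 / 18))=39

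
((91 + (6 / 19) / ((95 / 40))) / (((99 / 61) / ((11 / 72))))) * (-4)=-2006839 / 58482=-34.32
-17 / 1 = -17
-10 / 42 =-5 / 21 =-0.24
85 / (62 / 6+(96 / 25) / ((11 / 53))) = 70125 / 23789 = 2.95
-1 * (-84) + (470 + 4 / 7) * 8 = 26940 / 7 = 3848.57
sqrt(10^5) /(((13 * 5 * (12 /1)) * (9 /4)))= 20 * sqrt(10) /351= 0.18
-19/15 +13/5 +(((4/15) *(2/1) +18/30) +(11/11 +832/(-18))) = -1924/45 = -42.76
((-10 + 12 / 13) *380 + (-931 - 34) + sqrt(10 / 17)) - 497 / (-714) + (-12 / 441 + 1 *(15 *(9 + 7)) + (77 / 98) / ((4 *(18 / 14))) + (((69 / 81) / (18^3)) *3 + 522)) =-1037716750633 / 284196276 + sqrt(170) / 17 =-3650.64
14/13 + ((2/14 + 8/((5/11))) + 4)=10383/455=22.82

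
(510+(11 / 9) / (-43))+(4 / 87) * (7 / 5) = 28620667 / 56115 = 510.04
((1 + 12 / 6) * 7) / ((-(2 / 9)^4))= -137781 / 16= -8611.31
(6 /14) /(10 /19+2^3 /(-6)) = -171 /322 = -0.53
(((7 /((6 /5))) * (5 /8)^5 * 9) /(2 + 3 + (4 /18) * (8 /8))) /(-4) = -2953125 /12320768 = -0.24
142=142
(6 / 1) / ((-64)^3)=-3 / 131072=-0.00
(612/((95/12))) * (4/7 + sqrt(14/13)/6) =1224 * sqrt(182)/1235 + 29376/665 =57.55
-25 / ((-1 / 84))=2100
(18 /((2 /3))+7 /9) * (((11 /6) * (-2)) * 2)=-5500 /27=-203.70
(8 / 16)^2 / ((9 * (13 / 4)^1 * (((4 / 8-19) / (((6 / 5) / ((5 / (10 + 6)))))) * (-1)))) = 64 / 36075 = 0.00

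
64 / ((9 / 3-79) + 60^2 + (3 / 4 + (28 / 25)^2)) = 160000 / 8815011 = 0.02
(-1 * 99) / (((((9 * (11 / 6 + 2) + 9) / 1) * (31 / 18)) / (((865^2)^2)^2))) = -372344806261561295714062500 / 899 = -414176647676931363419424.40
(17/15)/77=17/1155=0.01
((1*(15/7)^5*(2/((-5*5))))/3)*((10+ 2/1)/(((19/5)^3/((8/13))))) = -243000000/1498629769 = -0.16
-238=-238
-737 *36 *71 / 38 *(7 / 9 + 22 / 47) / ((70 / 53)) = -46761.97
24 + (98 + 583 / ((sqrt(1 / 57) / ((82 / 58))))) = 122 + 23903* sqrt(57) / 29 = 6344.89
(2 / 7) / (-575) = -0.00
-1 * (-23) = 23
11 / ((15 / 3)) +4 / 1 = 31 / 5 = 6.20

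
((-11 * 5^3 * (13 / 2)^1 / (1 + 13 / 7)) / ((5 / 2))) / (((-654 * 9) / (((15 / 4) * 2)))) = 25025 / 15696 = 1.59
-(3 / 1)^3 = -27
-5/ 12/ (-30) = 1/ 72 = 0.01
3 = 3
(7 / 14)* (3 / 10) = 3 / 20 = 0.15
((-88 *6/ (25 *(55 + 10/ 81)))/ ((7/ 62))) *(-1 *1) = 2651616/ 781375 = 3.39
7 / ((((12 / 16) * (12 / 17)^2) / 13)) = 243.51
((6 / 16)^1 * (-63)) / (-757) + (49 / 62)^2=3816743 / 5819816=0.66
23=23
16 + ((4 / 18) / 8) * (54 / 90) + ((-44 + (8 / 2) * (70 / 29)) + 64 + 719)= 1330529 / 1740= 764.67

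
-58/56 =-29/28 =-1.04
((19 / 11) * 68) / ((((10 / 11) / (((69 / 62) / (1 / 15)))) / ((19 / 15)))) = 423453 / 155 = 2731.95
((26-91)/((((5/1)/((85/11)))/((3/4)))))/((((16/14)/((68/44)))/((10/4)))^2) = -1173592875/1362944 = -861.07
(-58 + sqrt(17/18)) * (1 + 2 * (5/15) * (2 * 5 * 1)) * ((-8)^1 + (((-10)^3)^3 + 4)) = 1334000005336/3 - 11500000046 * sqrt(34)/9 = 437216007661.01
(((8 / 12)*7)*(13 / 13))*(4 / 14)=4 / 3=1.33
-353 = -353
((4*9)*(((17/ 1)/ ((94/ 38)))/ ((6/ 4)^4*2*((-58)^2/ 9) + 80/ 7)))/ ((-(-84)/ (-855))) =-0.66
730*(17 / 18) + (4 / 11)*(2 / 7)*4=478073 / 693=689.86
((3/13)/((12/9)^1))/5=9/260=0.03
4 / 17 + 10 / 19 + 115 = 37391 / 323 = 115.76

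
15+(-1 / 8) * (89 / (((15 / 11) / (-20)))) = 178.17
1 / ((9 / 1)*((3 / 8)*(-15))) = -0.02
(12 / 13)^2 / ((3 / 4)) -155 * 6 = -156978 / 169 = -928.86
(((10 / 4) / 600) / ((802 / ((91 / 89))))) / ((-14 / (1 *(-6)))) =13 / 5710240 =0.00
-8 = -8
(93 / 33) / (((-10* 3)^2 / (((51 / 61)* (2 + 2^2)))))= 527 / 33550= 0.02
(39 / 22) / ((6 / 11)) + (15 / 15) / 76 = 62 / 19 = 3.26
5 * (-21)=-105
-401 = -401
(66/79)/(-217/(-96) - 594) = -6336/4487753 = -0.00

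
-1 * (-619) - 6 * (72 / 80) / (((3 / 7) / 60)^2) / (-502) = 208289 / 251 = 829.84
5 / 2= 2.50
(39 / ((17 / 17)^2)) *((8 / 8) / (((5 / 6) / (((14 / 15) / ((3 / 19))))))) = 6916 / 25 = 276.64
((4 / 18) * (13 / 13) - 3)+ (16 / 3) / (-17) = -3.09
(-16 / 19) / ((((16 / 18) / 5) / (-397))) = 35730 / 19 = 1880.53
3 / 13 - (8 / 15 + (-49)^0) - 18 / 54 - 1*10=-2269 / 195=-11.64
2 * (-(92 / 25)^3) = -1557376 / 15625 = -99.67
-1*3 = -3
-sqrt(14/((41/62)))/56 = -sqrt(8897)/1148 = -0.08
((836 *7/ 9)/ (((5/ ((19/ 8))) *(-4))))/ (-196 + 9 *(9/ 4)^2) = 55594/ 108315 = 0.51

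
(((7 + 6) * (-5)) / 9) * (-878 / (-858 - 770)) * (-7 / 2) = 199745 / 14652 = 13.63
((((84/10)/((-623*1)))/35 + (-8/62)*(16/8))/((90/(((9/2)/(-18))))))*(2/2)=62393/86908500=0.00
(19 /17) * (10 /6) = 95 /51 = 1.86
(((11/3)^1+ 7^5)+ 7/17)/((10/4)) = 342946/51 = 6724.43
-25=-25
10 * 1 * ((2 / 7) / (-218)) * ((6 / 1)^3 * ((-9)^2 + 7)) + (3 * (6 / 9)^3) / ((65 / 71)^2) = -7197021736 / 29013075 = -248.06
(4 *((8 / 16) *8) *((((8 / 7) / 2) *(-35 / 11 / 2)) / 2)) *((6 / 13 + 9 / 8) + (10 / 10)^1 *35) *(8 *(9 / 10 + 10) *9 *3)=-89584920 / 143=-626467.97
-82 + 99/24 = -623/8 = -77.88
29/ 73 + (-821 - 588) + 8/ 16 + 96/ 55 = -1406.36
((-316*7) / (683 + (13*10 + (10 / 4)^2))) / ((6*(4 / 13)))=-14378 / 9831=-1.46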